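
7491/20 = 374 + 11/20= 374.55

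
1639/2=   819+1/2= 819.50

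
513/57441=171/19147=0.01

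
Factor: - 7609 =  - 7^1*1087^1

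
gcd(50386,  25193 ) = 25193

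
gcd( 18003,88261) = 1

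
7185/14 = 513 + 3/14 = 513.21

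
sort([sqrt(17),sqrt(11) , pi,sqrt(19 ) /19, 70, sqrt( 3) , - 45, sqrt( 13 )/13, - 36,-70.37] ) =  [ - 70.37, - 45,- 36,sqrt( 19 ) /19,sqrt( 13 )/13,sqrt (3 ),pi,sqrt ( 11) , sqrt(17),70]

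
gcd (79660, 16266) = 2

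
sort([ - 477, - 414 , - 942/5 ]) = [ - 477,-414, - 942/5]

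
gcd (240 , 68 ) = 4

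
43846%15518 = 12810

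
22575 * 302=6817650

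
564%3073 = 564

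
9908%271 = 152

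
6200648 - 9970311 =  - 3769663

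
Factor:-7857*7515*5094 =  -300777038370 = -  2^1*3^8*5^1 * 97^1 * 167^1*283^1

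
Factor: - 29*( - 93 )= 2697 = 3^1*29^1 * 31^1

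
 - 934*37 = -34558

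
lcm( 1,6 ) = 6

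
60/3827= 60/3827 = 0.02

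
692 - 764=- 72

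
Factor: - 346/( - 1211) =2/7 =2^1*7^( - 1 ) 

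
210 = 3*70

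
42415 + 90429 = 132844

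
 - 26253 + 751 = - 25502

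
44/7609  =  44/7609 = 0.01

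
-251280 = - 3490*72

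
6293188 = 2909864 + 3383324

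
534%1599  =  534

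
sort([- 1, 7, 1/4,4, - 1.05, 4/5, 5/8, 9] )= [ - 1.05,  -  1, 1/4 , 5/8, 4/5,4, 7, 9 ] 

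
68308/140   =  487 + 32/35 = 487.91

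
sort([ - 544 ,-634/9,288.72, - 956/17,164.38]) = [-544 , - 634/9, - 956/17 , 164.38, 288.72 ] 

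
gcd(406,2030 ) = 406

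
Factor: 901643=901643^1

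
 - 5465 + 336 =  - 5129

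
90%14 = 6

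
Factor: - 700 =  - 2^2*5^2* 7^1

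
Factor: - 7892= -2^2*1973^1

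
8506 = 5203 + 3303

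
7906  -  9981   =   - 2075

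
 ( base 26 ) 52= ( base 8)204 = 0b10000100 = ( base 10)132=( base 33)40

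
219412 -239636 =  -20224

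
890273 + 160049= 1050322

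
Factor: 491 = 491^1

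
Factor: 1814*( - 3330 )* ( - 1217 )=7351434540 = 2^2*3^2 * 5^1 * 37^1 * 907^1*1217^1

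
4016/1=4016= 4016.00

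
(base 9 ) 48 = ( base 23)1l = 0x2c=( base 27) 1h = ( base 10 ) 44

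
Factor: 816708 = 2^2*3^1*68059^1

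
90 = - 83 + 173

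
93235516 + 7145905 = 100381421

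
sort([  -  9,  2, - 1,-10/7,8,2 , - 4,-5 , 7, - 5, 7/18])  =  [ - 9, - 5, - 5, - 4, - 10/7 , - 1, 7/18,  2,2,  7,8 ]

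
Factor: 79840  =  2^5*5^1*499^1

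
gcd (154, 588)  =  14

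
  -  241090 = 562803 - 803893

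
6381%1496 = 397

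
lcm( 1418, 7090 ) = 7090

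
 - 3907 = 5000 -8907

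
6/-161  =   - 6/161 = - 0.04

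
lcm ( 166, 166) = 166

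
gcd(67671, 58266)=9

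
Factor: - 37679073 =-3^1 *12559691^1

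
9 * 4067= 36603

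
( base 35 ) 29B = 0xAD8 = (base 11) 20A4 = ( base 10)2776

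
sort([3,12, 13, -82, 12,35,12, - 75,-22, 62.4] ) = [-82, - 75 , - 22, 3,12, 12, 12,  13,35, 62.4]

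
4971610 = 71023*70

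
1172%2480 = 1172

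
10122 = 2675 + 7447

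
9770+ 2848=12618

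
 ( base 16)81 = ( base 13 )9c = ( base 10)129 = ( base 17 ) 7A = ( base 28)4h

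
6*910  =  5460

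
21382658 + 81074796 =102457454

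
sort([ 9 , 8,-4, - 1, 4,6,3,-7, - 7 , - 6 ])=[ - 7, - 7, - 6 ,-4,-1 , 3, 4, 6, 8,9 ] 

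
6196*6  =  37176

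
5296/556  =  9 + 73/139 = 9.53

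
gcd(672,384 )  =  96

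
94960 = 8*11870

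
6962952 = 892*7806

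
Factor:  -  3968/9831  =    -  2^7*3^( - 1 )*29^(-1 )*31^1*113^(  -  1)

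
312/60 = 5 + 1/5 = 5.20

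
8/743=8/743 = 0.01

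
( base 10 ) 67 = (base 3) 2111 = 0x43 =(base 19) 3A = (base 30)27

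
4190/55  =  76 + 2/11 = 76.18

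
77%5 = 2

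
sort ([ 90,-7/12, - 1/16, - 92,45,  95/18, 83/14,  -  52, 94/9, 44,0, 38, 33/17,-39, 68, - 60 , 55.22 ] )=[-92,-60,-52, - 39,-7/12,  -  1/16, 0 , 33/17, 95/18, 83/14,94/9,38,44, 45,55.22, 68, 90 ]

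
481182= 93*5174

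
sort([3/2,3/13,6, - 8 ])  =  [  -  8, 3/13,3/2,6]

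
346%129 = 88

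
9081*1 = 9081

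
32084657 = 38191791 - 6107134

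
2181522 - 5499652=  - 3318130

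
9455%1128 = 431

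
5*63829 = 319145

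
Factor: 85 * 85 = 5^2 * 17^2 = 7225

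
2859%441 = 213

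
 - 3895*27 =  - 105165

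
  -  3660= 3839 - 7499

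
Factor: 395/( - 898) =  - 2^( - 1)*5^1*79^1*449^ ( - 1) 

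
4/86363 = 4/86363 = 0.00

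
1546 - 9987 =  - 8441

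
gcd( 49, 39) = 1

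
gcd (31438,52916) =2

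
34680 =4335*8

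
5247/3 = 1749 = 1749.00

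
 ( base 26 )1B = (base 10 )37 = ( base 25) 1C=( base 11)34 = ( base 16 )25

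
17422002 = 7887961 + 9534041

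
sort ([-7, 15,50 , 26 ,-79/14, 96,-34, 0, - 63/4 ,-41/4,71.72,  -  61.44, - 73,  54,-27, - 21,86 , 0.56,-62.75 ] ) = [ - 73,-62.75,-61.44,- 34, - 27,-21,-63/4, - 41/4, - 7, - 79/14, 0,0.56,15 , 26,50,54,71.72,86,96 ] 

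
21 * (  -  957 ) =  - 20097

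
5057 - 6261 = - 1204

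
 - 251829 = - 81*3109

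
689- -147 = 836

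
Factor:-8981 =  - 7^1*1283^1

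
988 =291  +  697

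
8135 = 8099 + 36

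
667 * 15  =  10005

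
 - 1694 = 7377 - 9071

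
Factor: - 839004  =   - 2^2 * 3^1*139^1 * 503^1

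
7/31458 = 1/4494 = 0.00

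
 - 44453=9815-54268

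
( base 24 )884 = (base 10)4804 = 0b1001011000100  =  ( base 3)20120221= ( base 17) GAA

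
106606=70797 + 35809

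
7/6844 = 7/6844 = 0.00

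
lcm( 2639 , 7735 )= 224315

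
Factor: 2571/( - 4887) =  - 3^( - 2)*181^( - 1 )*857^1 =- 857/1629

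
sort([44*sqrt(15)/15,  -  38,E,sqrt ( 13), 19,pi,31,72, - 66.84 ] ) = [  -  66.84, - 38,E,pi, sqrt( 13 ),44*sqrt(15) /15,19,31, 72]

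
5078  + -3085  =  1993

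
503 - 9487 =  - 8984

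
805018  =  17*47354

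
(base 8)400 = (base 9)314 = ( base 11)213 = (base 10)256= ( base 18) e4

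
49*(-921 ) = -45129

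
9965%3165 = 470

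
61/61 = 1 = 1.00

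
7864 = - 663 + 8527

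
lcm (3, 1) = 3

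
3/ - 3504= -1+1167/1168=   -0.00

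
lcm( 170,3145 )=6290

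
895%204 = 79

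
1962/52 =37 + 19/26 = 37.73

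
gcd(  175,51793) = 7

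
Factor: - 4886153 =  - 223^1*21911^1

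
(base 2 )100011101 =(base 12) 1b9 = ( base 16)11D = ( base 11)23A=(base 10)285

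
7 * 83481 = 584367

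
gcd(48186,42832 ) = 5354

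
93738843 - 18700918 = 75037925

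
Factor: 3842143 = 3842143^1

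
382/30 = 12 + 11/15 = 12.73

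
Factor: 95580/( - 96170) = -162/163  =  -  2^1* 3^4 * 163^( - 1) 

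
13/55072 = 13/55072 = 0.00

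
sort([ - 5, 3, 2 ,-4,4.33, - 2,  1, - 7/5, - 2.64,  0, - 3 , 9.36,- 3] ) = [-5, -4, - 3 , - 3,-2.64, - 2, - 7/5, 0 , 1 , 2, 3, 4.33, 9.36] 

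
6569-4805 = 1764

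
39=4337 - 4298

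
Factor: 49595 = 5^1*7^1*13^1*109^1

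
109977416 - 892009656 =-782032240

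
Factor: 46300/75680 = 2315/3784 = 2^( - 3)*5^1*11^( - 1 )*43^(- 1)*463^1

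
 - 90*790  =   - 71100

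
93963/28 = 3355 + 23/28 = 3355.82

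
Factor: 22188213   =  3^2*17^1 * 145021^1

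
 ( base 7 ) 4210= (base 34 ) 19f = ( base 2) 10111000101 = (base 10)1477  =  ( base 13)898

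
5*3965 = 19825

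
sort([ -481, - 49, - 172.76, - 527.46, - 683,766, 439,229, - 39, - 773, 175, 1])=[-773, -683, - 527.46, - 481, - 172.76, - 49,  -  39,1,175,229,439,  766]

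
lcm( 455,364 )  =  1820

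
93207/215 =433 + 112/215  =  433.52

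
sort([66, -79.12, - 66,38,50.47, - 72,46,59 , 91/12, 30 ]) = [ - 79.12, - 72, - 66, 91/12,30,38,  46,50.47, 59, 66 ]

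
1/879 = 1/879 = 0.00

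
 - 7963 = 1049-9012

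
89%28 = 5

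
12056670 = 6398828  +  5657842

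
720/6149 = 720/6149 = 0.12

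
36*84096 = 3027456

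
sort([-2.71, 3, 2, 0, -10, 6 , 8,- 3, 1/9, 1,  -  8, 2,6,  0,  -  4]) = [ - 10, - 8,  -  4, - 3,- 2.71 , 0, 0, 1/9, 1, 2,2,3,6, 6, 8 ]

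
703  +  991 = 1694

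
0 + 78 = 78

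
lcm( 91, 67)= 6097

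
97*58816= 5705152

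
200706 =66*3041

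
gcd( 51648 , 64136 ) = 8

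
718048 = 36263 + 681785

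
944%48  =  32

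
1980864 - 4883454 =-2902590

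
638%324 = 314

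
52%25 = 2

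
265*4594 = 1217410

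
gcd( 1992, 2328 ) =24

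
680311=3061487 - 2381176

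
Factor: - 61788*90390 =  - 5585017320 = - 2^3*3^2*5^1 * 19^1*23^1*131^1*271^1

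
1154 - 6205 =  - 5051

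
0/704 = 0=0.00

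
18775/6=3129 + 1/6= 3129.17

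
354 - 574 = - 220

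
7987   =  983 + 7004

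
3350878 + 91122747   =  94473625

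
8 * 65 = 520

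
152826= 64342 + 88484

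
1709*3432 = 5865288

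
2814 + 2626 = 5440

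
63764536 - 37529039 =26235497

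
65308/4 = 16327 = 16327.00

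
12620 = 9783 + 2837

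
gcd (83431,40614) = 1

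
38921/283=38921/283  =  137.53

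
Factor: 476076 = 2^2*3^1*97^1* 409^1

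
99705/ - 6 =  - 16618 + 1/2 =- 16617.50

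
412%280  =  132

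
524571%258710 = 7151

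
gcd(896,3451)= 7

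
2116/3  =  2116/3 = 705.33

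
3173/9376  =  3173/9376=0.34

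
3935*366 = 1440210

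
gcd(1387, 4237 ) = 19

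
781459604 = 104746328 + 676713276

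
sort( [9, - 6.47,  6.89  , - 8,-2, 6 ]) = [ - 8, - 6.47, - 2, 6, 6.89 , 9]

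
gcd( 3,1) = 1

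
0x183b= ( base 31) 6e3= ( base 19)H39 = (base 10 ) 6203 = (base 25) 9N3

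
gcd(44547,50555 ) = 1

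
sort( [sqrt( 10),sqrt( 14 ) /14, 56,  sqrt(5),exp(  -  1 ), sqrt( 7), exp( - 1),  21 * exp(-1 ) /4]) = [sqrt(14 ) /14,exp ( - 1), exp(-1),21*exp ( - 1 ) /4,sqrt(5), sqrt(7),sqrt ( 10),56 ]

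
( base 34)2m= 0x5a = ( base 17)55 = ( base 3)10100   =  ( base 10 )90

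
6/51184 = 3/25592 = 0.00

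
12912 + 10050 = 22962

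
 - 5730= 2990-8720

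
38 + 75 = 113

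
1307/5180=1307/5180=0.25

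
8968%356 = 68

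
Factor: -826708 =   -  2^2*31^1*59^1*113^1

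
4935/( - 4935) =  - 1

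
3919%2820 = 1099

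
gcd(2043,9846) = 9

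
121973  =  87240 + 34733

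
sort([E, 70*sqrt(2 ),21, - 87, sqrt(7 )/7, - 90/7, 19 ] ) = [- 87, - 90/7, sqrt(7)/7,E,19,21, 70*sqrt(2 )]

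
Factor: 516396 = 2^2*3^1*23^1 * 1871^1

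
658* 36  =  23688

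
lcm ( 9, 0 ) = 0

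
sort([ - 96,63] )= [ - 96,63]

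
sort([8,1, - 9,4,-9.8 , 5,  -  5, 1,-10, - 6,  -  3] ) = [  -  10, - 9.8, - 9 , - 6, - 5,  -  3,  1 , 1,4,  5 , 8]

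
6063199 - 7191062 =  - 1127863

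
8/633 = 8/633  =  0.01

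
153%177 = 153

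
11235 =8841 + 2394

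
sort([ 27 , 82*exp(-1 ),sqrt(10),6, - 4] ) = [ - 4, sqrt( 10),  6, 27, 82*exp( - 1)]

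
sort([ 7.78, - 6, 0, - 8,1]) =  [ - 8, - 6  ,  0,1, 7.78]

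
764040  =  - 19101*(  -  40 ) 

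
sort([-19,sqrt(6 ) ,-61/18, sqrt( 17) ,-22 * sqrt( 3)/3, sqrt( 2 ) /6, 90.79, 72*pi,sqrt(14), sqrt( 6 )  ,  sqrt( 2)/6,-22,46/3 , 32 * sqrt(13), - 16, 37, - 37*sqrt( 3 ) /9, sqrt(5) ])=[ - 22,-19,  -  16 , - 22*sqrt( 3)/3,-37*sqrt( 3)/9,-61/18, sqrt( 2)/6, sqrt(2)/6 , sqrt(5), sqrt( 6), sqrt(6 ),  sqrt(14), sqrt( 17),46/3,37 , 90.79, 32*sqrt( 13), 72 * pi ] 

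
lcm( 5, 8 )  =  40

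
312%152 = 8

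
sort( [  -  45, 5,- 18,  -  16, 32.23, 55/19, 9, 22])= [ - 45,-18, - 16, 55/19, 5,9, 22, 32.23]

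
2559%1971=588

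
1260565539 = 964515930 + 296049609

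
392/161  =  2 + 10/23=2.43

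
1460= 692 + 768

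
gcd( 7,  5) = 1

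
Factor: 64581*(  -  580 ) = - 37456980 = - 2^2*3^1*5^1*11^1*19^1*29^1*103^1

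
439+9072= 9511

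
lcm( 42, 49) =294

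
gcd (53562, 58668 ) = 6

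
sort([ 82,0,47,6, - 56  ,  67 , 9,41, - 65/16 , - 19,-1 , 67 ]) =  [- 56 , - 19 , - 65/16, - 1,  0,  6, 9,41, 47,  67, 67 , 82]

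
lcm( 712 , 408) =36312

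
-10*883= - 8830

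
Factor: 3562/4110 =13/15 = 3^(-1)*5^( - 1)*13^1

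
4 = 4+0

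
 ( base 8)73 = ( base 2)111011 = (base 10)59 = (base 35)1o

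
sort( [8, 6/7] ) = [6/7, 8 ]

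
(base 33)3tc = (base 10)4236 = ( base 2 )1000010001100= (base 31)4CK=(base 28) 5b8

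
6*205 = 1230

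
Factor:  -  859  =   - 859^1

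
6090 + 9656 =15746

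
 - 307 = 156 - 463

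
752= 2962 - 2210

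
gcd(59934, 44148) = 6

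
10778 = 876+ 9902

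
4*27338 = 109352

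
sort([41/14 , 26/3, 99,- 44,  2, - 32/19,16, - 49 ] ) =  [ - 49, - 44, - 32/19, 2,41/14, 26/3, 16 , 99]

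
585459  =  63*9293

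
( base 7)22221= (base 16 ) 15e1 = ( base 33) 54o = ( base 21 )CEF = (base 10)5601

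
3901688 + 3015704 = 6917392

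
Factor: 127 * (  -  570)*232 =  - 16794480 =-2^4*3^1*5^1*19^1*29^1*127^1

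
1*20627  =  20627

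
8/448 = 1/56 = 0.02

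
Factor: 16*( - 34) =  -544 = - 2^5 * 17^1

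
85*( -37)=-3145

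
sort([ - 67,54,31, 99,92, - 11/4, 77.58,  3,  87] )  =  [-67, - 11/4,3, 31, 54, 77.58,87 , 92, 99] 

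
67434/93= 22478/31 =725.10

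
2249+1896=4145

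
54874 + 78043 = 132917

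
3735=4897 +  - 1162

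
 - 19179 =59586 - 78765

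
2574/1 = 2574=2574.00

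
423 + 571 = 994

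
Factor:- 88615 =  - 5^1*37^1*479^1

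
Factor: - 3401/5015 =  - 5^( -1) * 17^(-1)*19^1*59^(-1 )*179^1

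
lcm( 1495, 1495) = 1495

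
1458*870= 1268460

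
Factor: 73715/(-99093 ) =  - 3^(-1 )*5^1*17^( - 1)*23^1*29^(-1)*67^( - 1 )*641^1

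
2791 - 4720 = - 1929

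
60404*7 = 422828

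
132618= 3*44206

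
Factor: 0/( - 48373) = 0  =  0^1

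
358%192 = 166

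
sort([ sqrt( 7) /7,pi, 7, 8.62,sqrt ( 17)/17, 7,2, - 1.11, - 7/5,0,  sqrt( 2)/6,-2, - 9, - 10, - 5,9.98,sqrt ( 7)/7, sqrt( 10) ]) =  [ - 10, - 9, - 5,-2, - 7/5, - 1.11, 0, sqrt(2)/6,sqrt( 17) /17,sqrt( 7)/7, sqrt( 7) /7, 2,  pi,  sqrt (10), 7,7, 8.62, 9.98 ]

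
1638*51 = 83538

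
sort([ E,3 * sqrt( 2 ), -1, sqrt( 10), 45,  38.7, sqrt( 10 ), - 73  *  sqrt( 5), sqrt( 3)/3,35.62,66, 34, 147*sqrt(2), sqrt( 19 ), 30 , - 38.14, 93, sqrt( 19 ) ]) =[ - 73*sqrt(  5 ), - 38.14, - 1, sqrt( 3) /3,E, sqrt( 10 ), sqrt( 10 ),3*sqrt(2),sqrt(19 ), sqrt( 19 ), 30, 34,35.62,38.7,45,66, 93, 147*sqrt( 2 ) ] 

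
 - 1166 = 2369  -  3535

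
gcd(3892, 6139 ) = 7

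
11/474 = 11/474 =0.02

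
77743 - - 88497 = 166240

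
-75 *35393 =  - 2654475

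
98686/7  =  14098 = 14098.00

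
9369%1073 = 785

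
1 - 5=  - 4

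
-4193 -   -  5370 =1177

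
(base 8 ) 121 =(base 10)81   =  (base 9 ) 100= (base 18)49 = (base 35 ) 2b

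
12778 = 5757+7021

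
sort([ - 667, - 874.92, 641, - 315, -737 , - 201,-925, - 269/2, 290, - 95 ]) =[ - 925, - 874.92,-737, - 667, - 315, - 201, - 269/2, - 95, 290,641]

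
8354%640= 34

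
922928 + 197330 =1120258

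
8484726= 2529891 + 5954835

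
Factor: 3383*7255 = 24543665 = 5^1*17^1*199^1*1451^1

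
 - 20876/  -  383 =20876/383 =54.51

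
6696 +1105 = 7801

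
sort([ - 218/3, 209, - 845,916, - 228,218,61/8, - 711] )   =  [  -  845, - 711 , - 228, - 218/3,  61/8, 209,218, 916 ]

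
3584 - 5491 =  - 1907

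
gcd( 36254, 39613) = 1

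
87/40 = 87/40= 2.17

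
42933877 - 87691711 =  - 44757834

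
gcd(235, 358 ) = 1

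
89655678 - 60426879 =29228799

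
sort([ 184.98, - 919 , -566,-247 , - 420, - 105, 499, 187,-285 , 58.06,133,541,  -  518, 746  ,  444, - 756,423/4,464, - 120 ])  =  [ - 919, - 756, - 566, - 518,  -  420 , - 285, - 247,-120, - 105,58.06 , 423/4,133,184.98,187 , 444, 464,499, 541,746]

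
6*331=1986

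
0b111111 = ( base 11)58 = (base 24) 2F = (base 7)120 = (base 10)63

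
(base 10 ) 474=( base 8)732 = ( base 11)3A1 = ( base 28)GQ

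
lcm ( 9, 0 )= 0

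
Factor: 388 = 2^2*97^1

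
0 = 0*8909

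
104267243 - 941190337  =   - 836923094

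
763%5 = 3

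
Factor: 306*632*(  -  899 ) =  - 2^4*3^2*17^1*29^1*31^1*79^1 = - 173859408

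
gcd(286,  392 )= 2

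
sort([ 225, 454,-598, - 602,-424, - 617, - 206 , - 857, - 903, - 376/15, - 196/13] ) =[ - 903,-857,-617,-602, - 598, - 424,-206, - 376/15,-196/13,  225, 454]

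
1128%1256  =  1128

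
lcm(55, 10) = 110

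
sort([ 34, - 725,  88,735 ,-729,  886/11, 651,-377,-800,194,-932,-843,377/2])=[  -  932 ,  -  843,-800, - 729  , - 725 , - 377,34,886/11,88 , 377/2, 194,651 , 735]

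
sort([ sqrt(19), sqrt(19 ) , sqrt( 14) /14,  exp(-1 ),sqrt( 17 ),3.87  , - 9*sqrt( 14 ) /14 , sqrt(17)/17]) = [-9*sqrt( 14 ) /14, sqrt( 17)/17, sqrt( 14 ) /14,exp( - 1 ),  3.87, sqrt( 17), sqrt( 19), sqrt( 19)]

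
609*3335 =2031015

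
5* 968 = 4840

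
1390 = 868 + 522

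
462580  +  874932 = 1337512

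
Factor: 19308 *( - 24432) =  - 471733056= -  2^6 * 3^2*509^1*1609^1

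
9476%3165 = 3146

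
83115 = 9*9235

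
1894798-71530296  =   - 69635498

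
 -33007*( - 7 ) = 231049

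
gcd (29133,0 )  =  29133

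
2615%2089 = 526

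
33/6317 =33/6317=0.01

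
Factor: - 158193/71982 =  - 2^( - 1 )*3^3*7^1 * 43^( - 1) = -189/86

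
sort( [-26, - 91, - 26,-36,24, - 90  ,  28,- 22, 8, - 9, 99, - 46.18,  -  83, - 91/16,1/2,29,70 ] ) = [-91, - 90,  -  83, - 46.18,  -  36, - 26, - 26, - 22, - 9, - 91/16, 1/2,8  ,  24, 28, 29,70,99]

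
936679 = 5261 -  - 931418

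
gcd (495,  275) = 55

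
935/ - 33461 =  - 935/33461  =  - 0.03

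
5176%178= 14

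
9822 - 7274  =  2548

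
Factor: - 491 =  - 491^1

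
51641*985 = 50866385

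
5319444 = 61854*86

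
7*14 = 98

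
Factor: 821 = 821^1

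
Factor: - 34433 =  - 7^1*4919^1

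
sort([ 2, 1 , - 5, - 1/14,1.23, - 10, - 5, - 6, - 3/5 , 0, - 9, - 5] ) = [-10, - 9, - 6 , - 5, - 5  , - 5, - 3/5, - 1/14,  0, 1, 1.23, 2 ] 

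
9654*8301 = 80137854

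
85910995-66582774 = 19328221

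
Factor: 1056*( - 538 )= - 568128 = -2^6*3^1 * 11^1*269^1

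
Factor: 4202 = 2^1*11^1*191^1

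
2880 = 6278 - 3398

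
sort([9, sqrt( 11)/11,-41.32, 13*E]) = [-41.32, sqrt(11 )/11, 9,13*E]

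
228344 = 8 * 28543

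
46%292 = 46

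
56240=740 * 76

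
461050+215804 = 676854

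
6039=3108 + 2931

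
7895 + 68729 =76624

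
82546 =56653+25893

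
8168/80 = 102 + 1/10 = 102.10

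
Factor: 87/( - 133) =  - 3^1 * 7^(-1 )*19^( - 1)*29^1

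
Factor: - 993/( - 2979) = 1/3 = 3^( - 1)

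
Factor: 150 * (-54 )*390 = -3159000 = - 2^3*3^5*5^3 * 13^1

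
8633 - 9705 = - 1072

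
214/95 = 214/95 = 2.25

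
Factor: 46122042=2^1*3^1*109^2*647^1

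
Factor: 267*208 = 2^4*3^1*13^1*89^1 = 55536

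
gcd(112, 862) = 2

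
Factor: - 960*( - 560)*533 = 2^10*3^1 * 5^2*7^1  *13^1 * 41^1  =  286540800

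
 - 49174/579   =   - 85 + 41/579 = -84.93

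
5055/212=23 + 179/212 = 23.84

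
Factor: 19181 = 19181^1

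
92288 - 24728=67560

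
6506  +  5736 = 12242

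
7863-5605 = 2258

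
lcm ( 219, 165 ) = 12045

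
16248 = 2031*8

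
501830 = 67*7490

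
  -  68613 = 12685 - 81298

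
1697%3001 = 1697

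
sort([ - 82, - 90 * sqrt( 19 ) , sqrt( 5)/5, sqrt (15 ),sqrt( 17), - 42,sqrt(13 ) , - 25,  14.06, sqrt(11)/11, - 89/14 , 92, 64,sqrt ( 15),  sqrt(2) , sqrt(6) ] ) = [ - 90*sqrt( 19 ) , - 82, - 42, - 25 , - 89/14,  sqrt(11)/11,sqrt(5 ) /5 , sqrt (2 ), sqrt(6 ),sqrt ( 13 ),sqrt( 15), sqrt( 15), sqrt( 17), 14.06,64, 92] 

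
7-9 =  - 2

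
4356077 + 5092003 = 9448080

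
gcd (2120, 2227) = 1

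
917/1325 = 917/1325  =  0.69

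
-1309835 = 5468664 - 6778499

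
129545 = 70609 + 58936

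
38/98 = 19/49 = 0.39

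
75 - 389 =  - 314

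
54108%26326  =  1456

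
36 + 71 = 107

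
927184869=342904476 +584280393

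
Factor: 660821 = 7^1 * 67^1 * 1409^1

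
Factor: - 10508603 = -7^1*1501229^1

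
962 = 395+567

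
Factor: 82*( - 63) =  - 2^1*3^2*7^1*41^1 =-5166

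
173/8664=173/8664 = 0.02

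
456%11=5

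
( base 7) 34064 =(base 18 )18ah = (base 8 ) 20655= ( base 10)8621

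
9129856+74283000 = 83412856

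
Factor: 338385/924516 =2^( - 2 ) * 3^( - 1 ) * 5^1*17^1*61^ (-1)*421^ ( - 1)*1327^1 = 112795/308172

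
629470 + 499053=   1128523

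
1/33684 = 1/33684=0.00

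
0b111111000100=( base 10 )4036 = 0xFC4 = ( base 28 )544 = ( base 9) 5474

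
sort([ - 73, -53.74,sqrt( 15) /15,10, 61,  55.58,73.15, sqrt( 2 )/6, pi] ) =[ - 73, - 53.74, sqrt( 2 ) /6, sqrt( 15) /15, pi,10 , 55.58, 61, 73.15] 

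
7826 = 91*86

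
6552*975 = 6388200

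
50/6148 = 25/3074 = 0.01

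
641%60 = 41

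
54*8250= 445500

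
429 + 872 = 1301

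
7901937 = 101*78237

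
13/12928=13/12928 = 0.00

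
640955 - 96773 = 544182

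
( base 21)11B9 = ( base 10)9942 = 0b10011011010110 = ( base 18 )1cc6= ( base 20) 14H2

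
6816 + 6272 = 13088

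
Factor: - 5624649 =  - 3^2*624961^1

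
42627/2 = 21313+1/2 = 21313.50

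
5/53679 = 5/53679=0.00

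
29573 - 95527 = -65954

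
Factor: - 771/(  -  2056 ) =2^(  -  3 )*3^1 = 3/8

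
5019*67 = 336273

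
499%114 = 43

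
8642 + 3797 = 12439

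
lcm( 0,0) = 0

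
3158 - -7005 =10163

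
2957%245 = 17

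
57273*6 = 343638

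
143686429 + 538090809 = 681777238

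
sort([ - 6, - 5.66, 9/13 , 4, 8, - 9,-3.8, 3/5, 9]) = [ - 9, - 6,-5.66,- 3.8, 3/5, 9/13, 4, 8,9 ]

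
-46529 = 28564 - 75093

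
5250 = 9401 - 4151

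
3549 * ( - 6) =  - 21294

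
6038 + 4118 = 10156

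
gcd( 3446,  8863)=1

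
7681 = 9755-2074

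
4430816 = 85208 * 52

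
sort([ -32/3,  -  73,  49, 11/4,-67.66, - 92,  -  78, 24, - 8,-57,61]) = [-92,-78,-73, - 67.66, - 57, - 32/3, - 8, 11/4, 24, 49, 61] 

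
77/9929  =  77/9929 = 0.01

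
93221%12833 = 3390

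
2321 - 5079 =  - 2758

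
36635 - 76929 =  - 40294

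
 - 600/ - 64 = 75/8 = 9.38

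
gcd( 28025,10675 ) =25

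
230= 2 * 115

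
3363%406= 115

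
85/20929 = 85/20929=0.00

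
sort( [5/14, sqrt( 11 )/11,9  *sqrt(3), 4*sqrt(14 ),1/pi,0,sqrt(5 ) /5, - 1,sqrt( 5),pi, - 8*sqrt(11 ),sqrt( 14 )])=[-8*sqrt(11),  -  1, 0,sqrt (11)/11, 1/pi, 5/14,sqrt(5)/5,sqrt ( 5 ) , pi,sqrt(14), 4*sqrt(14 ), 9*sqrt(3)]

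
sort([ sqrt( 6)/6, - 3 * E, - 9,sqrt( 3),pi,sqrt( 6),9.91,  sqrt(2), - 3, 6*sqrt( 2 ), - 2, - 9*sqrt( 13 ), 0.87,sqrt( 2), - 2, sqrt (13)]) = [ - 9 * sqrt( 13), - 9, - 3*E, - 3 , - 2, - 2,sqrt(6 )/6,  0.87,sqrt(2 ), sqrt ( 2 ), sqrt( 3 ), sqrt( 6), pi,  sqrt( 13 ), 6 *sqrt( 2 ), 9.91]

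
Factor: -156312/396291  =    -  312/791= - 2^3*3^1* 7^( - 1)*13^1 * 113^(- 1 )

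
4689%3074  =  1615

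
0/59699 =0 = 0.00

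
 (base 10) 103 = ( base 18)5d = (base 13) 7C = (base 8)147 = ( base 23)4B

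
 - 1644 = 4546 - 6190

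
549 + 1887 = 2436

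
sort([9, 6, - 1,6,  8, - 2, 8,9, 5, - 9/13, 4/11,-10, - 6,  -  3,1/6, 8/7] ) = [ - 10,-6,-3,  -  2,-1, - 9/13,1/6,  4/11,8/7,5, 6, 6, 8, 8, 9, 9 ]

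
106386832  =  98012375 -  - 8374457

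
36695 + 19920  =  56615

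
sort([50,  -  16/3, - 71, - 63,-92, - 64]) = [- 92,- 71,-64,-63, - 16/3,50]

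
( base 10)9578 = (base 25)F83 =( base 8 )22552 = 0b10010101101010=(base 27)D3K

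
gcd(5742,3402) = 18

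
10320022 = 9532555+787467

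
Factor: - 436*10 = - 2^3 * 5^1* 109^1 = - 4360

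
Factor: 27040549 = 229^1*118081^1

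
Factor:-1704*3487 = -5941848=-2^3*3^1*11^1 * 71^1  *  317^1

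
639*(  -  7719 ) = -4932441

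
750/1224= 125/204 = 0.61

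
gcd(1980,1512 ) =36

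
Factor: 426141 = 3^4*5261^1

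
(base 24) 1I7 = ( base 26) 1d1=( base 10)1015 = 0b1111110111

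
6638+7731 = 14369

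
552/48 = 11 +1/2 = 11.50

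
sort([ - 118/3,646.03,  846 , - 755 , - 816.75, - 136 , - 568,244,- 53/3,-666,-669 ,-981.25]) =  [- 981.25,-816.75,  -  755 , - 669,-666,  -  568 ,-136, - 118/3,-53/3, 244,646.03 , 846]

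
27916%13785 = 346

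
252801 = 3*84267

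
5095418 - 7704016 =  - 2608598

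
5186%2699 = 2487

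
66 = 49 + 17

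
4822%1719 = 1384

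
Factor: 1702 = 2^1*23^1*37^1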